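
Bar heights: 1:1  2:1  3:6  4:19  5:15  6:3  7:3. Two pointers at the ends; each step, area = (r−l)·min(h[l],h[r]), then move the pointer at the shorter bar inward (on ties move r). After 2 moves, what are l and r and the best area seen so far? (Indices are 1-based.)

l=3, r=7, best area=6

[1,7] min(1,3)*6=6 best=6 * → l++
[2,7] min(1,3)*5=5 best=6 → l++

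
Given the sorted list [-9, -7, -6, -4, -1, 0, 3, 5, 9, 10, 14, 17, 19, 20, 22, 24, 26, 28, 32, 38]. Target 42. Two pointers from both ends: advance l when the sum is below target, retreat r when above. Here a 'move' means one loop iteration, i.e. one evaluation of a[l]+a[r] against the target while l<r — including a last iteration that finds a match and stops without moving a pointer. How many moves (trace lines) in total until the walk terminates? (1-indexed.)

11 moves

[1,20] -9+38=29 <42 → l++
[2,20] -7+38=31 <42 → l++
[3,20] -6+38=32 <42 → l++
[4,20] -4+38=34 <42 → l++
[5,20] -1+38=37 <42 → l++
[6,20] 0+38=38 <42 → l++
[7,20] 3+38=41 <42 → l++
[8,20] 5+38=43 >42 → r--
[8,19] 5+32=37 <42 → l++
[9,19] 9+32=41 <42 → l++
[10,19] 10+32=42 → found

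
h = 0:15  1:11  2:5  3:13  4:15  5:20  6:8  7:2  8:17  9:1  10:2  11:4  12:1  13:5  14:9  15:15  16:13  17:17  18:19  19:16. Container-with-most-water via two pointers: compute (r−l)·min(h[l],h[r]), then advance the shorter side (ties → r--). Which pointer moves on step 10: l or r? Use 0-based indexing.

[0,19] min(15,16)*19=285 best=285 * → l++
[1,19] min(11,16)*18=198 best=285 → l++
[2,19] min(5,16)*17=85 best=285 → l++
[3,19] min(13,16)*16=208 best=285 → l++
[4,19] min(15,16)*15=225 best=285 → l++
[5,19] min(20,16)*14=224 best=285 → r--
[5,18] min(20,19)*13=247 best=285 → r--
[5,17] min(20,17)*12=204 best=285 → r--
[5,16] min(20,13)*11=143 best=285 → r--
[5,15] min(20,15)*10=150 best=285 → r--

r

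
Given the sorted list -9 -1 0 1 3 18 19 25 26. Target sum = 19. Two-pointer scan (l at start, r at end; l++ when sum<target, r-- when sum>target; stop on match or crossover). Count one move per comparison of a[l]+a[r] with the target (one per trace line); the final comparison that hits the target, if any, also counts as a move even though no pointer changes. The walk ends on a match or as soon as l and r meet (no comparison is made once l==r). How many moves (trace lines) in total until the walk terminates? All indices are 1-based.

[1,9] -9+26=17 <19 → l++
[2,9] -1+26=25 >19 → r--
[2,8] -1+25=24 >19 → r--
[2,7] -1+19=18 <19 → l++
[3,7] 0+19=19 → found

5 moves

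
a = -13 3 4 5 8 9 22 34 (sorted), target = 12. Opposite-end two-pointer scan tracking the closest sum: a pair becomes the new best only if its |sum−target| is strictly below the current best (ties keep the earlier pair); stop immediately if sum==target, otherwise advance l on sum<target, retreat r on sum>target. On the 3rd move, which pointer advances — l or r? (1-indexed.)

l=1 r=8: -13+34=21 d=9 *, r--
l=1 r=7: -13+22=9 d=3 *, l++
l=2 r=7: 3+22=25 d=13, r--

r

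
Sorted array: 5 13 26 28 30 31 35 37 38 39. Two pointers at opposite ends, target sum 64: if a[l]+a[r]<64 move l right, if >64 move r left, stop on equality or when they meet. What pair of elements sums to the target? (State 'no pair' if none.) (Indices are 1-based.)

[1,10] 5+39=44 <64 → l++
[2,10] 13+39=52 <64 → l++
[3,10] 26+39=65 >64 → r--
[3,9] 26+38=64 → found

(26, 38)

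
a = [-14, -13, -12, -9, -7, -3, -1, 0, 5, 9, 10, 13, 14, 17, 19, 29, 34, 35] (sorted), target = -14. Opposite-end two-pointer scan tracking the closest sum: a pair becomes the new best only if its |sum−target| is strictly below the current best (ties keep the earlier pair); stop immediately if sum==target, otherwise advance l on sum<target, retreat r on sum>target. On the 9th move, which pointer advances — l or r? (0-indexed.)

l=0 r=17: -14+35=21 d=35 *, r--
l=0 r=16: -14+34=20 d=34 *, r--
l=0 r=15: -14+29=15 d=29 *, r--
l=0 r=14: -14+19=5 d=19 *, r--
l=0 r=13: -14+17=3 d=17 *, r--
l=0 r=12: -14+14=0 d=14 *, r--
l=0 r=11: -14+13=-1 d=13 *, r--
l=0 r=10: -14+10=-4 d=10 *, r--
l=0 r=9: -14+9=-5 d=9 *, r--

r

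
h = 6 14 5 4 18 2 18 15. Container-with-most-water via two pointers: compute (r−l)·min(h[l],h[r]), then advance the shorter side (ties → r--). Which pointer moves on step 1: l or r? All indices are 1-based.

l=1 r=8: min(6,15)*7=42 best=42 *, l++

l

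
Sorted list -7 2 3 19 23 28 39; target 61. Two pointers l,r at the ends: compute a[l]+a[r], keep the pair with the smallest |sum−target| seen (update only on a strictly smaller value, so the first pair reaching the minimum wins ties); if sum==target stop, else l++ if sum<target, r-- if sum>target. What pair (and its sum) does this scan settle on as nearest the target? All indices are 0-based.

pair (23, 39) with sum 62 (|Δ|=1)

[0,6] -7+39=32 d=29 * → l++
[1,6] 2+39=41 d=20 * → l++
[2,6] 3+39=42 d=19 * → l++
[3,6] 19+39=58 d=3 * → l++
[4,6] 23+39=62 d=1 * → r--
[4,5] 23+28=51 d=10 → l++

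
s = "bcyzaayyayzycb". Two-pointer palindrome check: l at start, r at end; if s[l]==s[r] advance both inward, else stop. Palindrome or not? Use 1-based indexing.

not a palindrome (mismatch at 5,10)

l=1 r=14: 'b'=='b', l++,r--
l=2 r=13: 'c'=='c', l++,r--
l=3 r=12: 'y'=='y', l++,r--
l=4 r=11: 'z'=='z', l++,r--
l=5 r=10: 'a'!='y', stop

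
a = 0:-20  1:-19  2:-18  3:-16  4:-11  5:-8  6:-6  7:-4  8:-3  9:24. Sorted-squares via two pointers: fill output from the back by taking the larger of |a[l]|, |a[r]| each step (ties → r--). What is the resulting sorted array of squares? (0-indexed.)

[0,9] |-20|<=|24| out[9]=576 → r--
[0,8] |-20|>|-3| out[8]=400 → l++
[1,8] |-19|>|-3| out[7]=361 → l++
[2,8] |-18|>|-3| out[6]=324 → l++
[3,8] |-16|>|-3| out[5]=256 → l++
[4,8] |-11|>|-3| out[4]=121 → l++
[5,8] |-8|>|-3| out[3]=64 → l++
[6,8] |-6|>|-3| out[2]=36 → l++
[7,8] |-4|>|-3| out[1]=16 → l++
[8,8] |-3|<=|-3| out[0]=9 → r--

[9, 16, 36, 64, 121, 256, 324, 361, 400, 576]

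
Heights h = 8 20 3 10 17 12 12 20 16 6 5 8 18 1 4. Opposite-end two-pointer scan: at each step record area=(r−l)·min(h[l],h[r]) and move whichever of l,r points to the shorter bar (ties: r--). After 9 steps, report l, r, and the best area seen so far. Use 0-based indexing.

[0,14] min(8,4)*14=56 best=56 * → r--
[0,13] min(8,1)*13=13 best=56 → r--
[0,12] min(8,18)*12=96 best=96 * → l++
[1,12] min(20,18)*11=198 best=198 * → r--
[1,11] min(20,8)*10=80 best=198 → r--
[1,10] min(20,5)*9=45 best=198 → r--
[1,9] min(20,6)*8=48 best=198 → r--
[1,8] min(20,16)*7=112 best=198 → r--
[1,7] min(20,20)*6=120 best=198 → r--

l=1, r=6, best area=198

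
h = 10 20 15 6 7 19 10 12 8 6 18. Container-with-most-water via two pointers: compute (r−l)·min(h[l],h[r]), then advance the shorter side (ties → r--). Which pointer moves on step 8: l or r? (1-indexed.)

r

l=1 r=11: min(10,18)*10=100 best=100 *, l++
l=2 r=11: min(20,18)*9=162 best=162 *, r--
l=2 r=10: min(20,6)*8=48 best=162, r--
l=2 r=9: min(20,8)*7=56 best=162, r--
l=2 r=8: min(20,12)*6=72 best=162, r--
l=2 r=7: min(20,10)*5=50 best=162, r--
l=2 r=6: min(20,19)*4=76 best=162, r--
l=2 r=5: min(20,7)*3=21 best=162, r--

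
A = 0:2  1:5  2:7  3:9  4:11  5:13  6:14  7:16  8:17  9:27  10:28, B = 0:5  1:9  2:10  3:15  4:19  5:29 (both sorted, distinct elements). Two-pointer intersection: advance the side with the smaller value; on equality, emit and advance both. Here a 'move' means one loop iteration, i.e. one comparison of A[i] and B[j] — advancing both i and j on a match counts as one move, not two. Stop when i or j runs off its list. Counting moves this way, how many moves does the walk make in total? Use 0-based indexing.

[i=0,j=0] 2<5 → i++
[i=1,j=0] 5==5 emit → i++,j++
[i=2,j=1] 7<9 → i++
[i=3,j=1] 9==9 emit → i++,j++
[i=4,j=2] 11>10 → j++
[i=4,j=3] 11<15 → i++
[i=5,j=3] 13<15 → i++
[i=6,j=3] 14<15 → i++
[i=7,j=3] 16>15 → j++
[i=7,j=4] 16<19 → i++
[i=8,j=4] 17<19 → i++
[i=9,j=4] 27>19 → j++
[i=9,j=5] 27<29 → i++
[i=10,j=5] 28<29 → i++

14 moves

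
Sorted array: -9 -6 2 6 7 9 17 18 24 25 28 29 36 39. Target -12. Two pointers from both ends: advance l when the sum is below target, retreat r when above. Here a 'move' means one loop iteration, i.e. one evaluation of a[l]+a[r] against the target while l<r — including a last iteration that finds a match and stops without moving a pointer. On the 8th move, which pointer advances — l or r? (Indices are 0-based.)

r

[0,13] -9+39=30 >-12 → r--
[0,12] -9+36=27 >-12 → r--
[0,11] -9+29=20 >-12 → r--
[0,10] -9+28=19 >-12 → r--
[0,9] -9+25=16 >-12 → r--
[0,8] -9+24=15 >-12 → r--
[0,7] -9+18=9 >-12 → r--
[0,6] -9+17=8 >-12 → r--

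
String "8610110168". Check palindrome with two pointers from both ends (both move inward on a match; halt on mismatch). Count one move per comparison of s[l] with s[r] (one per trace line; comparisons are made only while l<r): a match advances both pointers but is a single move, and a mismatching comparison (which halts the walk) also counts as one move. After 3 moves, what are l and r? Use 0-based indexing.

l=3, r=6

[0,9] '8'=='8' → l++,r--
[1,8] '6'=='6' → l++,r--
[2,7] '1'=='1' → l++,r--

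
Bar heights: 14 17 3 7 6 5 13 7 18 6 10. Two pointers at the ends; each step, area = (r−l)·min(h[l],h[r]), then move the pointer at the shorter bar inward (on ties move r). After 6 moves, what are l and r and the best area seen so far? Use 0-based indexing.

l=4, r=8, best area=119

[0,10] min(14,10)*10=100 best=100 * → r--
[0,9] min(14,6)*9=54 best=100 → r--
[0,8] min(14,18)*8=112 best=112 * → l++
[1,8] min(17,18)*7=119 best=119 * → l++
[2,8] min(3,18)*6=18 best=119 → l++
[3,8] min(7,18)*5=35 best=119 → l++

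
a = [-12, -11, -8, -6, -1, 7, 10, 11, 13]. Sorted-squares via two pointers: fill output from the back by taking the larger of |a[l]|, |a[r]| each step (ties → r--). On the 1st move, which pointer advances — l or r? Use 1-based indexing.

[1,9] |-12|<=|13| out[9]=169 → r--

r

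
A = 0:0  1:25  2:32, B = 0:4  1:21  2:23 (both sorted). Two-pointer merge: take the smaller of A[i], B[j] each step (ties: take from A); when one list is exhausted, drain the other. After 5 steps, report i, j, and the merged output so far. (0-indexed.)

i=2, j=3, merged so far=[0, 4, 21, 23, 25]

i=0 j=0: A[i]=0<=B[j]=4 take 0, i++
i=1 j=0: A[i]=25>B[j]=4 take 4, j++
i=1 j=1: A[i]=25>B[j]=21 take 21, j++
i=1 j=2: A[i]=25>B[j]=23 take 23, j++
i=1 j=3: B done, take A[i]=25, i++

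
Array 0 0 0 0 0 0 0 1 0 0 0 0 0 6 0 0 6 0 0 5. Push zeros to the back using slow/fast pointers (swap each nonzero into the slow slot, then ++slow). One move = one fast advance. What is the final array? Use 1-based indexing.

[1, 6, 6, 5, 0, 0, 0, 0, 0, 0, 0, 0, 0, 0, 0, 0, 0, 0, 0, 0]

(s=1,f=1) a[fast]=0 → fast++
(s=1,f=2) a[fast]=0 → fast++
(s=1,f=3) a[fast]=0 → fast++
(s=1,f=4) a[fast]=0 → fast++
(s=1,f=5) a[fast]=0 → fast++
(s=1,f=6) a[fast]=0 → fast++
(s=1,f=7) a[fast]=0 → fast++
(s=1,f=8) a[fast]=1≠0 swap→a[1]=1 → slow++,fast++
(s=2,f=9) a[fast]=0 → fast++
(s=2,f=10) a[fast]=0 → fast++
(s=2,f=11) a[fast]=0 → fast++
(s=2,f=12) a[fast]=0 → fast++
(s=2,f=13) a[fast]=0 → fast++
(s=2,f=14) a[fast]=6≠0 swap→a[2]=6 → slow++,fast++
(s=3,f=15) a[fast]=0 → fast++
(s=3,f=16) a[fast]=0 → fast++
(s=3,f=17) a[fast]=6≠0 swap→a[3]=6 → slow++,fast++
(s=4,f=18) a[fast]=0 → fast++
(s=4,f=19) a[fast]=0 → fast++
(s=4,f=20) a[fast]=5≠0 swap→a[4]=5 → slow++,fast++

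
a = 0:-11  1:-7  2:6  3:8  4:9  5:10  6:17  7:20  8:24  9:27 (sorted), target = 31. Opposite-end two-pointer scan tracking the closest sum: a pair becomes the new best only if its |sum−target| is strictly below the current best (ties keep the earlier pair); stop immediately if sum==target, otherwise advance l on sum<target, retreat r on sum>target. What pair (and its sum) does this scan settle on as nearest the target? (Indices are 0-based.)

pair (6, 24) with sum 30 (|Δ|=1)

l=0 r=9: -11+27=16 d=15 *, l++
l=1 r=9: -7+27=20 d=11 *, l++
l=2 r=9: 6+27=33 d=2 *, r--
l=2 r=8: 6+24=30 d=1 *, l++
l=3 r=8: 8+24=32 d=1, r--
l=3 r=7: 8+20=28 d=3, l++
l=4 r=7: 9+20=29 d=2, l++
l=5 r=7: 10+20=30 d=1, l++
l=6 r=7: 17+20=37 d=6, r--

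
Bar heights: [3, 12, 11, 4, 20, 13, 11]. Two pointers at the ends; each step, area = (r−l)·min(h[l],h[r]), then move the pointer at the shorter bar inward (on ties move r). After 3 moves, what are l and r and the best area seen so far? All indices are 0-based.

l=2, r=5, best area=55

l=0 r=6: min(3,11)*6=18 best=18 *, l++
l=1 r=6: min(12,11)*5=55 best=55 *, r--
l=1 r=5: min(12,13)*4=48 best=55, l++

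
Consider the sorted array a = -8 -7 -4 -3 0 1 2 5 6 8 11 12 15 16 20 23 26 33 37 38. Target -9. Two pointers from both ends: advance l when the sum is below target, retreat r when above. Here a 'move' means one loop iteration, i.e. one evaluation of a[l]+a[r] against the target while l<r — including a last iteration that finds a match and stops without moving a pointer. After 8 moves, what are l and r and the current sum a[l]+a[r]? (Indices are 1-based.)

l=1, r=12, sum=4

l=1 r=20: -8+38=30 >-9, r--
l=1 r=19: -8+37=29 >-9, r--
l=1 r=18: -8+33=25 >-9, r--
l=1 r=17: -8+26=18 >-9, r--
l=1 r=16: -8+23=15 >-9, r--
l=1 r=15: -8+20=12 >-9, r--
l=1 r=14: -8+16=8 >-9, r--
l=1 r=13: -8+15=7 >-9, r--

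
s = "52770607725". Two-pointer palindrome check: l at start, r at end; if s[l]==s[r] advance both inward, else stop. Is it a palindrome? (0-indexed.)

l=0 r=10: '5'=='5', l++,r--
l=1 r=9: '2'=='2', l++,r--
l=2 r=8: '7'=='7', l++,r--
l=3 r=7: '7'=='7', l++,r--
l=4 r=6: '0'=='0', l++,r--

palindrome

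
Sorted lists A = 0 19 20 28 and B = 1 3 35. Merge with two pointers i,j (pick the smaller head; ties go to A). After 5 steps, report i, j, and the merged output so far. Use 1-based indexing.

i=4, j=3, merged so far=[0, 1, 3, 19, 20]

i=1 j=1: A[i]=0<=B[j]=1 take 0, i++
i=2 j=1: A[i]=19>B[j]=1 take 1, j++
i=2 j=2: A[i]=19>B[j]=3 take 3, j++
i=2 j=3: A[i]=19<=B[j]=35 take 19, i++
i=3 j=3: A[i]=20<=B[j]=35 take 20, i++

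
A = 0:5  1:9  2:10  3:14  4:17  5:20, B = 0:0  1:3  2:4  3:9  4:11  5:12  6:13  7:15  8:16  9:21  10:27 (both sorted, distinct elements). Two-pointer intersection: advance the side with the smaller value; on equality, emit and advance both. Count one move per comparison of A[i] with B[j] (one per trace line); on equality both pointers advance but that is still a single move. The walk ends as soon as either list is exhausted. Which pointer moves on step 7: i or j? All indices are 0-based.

j

[i=0,j=0] 5>0 → j++
[i=0,j=1] 5>3 → j++
[i=0,j=2] 5>4 → j++
[i=0,j=3] 5<9 → i++
[i=1,j=3] 9==9 emit → i++,j++
[i=2,j=4] 10<11 → i++
[i=3,j=4] 14>11 → j++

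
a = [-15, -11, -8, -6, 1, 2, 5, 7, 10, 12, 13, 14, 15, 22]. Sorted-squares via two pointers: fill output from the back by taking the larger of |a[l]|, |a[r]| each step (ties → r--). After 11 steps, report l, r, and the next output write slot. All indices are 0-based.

l=0 r=13: |-15|<=|22| out[13]=484, r--
l=0 r=12: |-15|<=|15| out[12]=225, r--
l=0 r=11: |-15|>|14| out[11]=225, l++
l=1 r=11: |-11|<=|14| out[10]=196, r--
l=1 r=10: |-11|<=|13| out[9]=169, r--
l=1 r=9: |-11|<=|12| out[8]=144, r--
l=1 r=8: |-11|>|10| out[7]=121, l++
l=2 r=8: |-8|<=|10| out[6]=100, r--
l=2 r=7: |-8|>|7| out[5]=64, l++
l=3 r=7: |-6|<=|7| out[4]=49, r--
l=3 r=6: |-6|>|5| out[3]=36, l++

l=4, r=6, next write slot=2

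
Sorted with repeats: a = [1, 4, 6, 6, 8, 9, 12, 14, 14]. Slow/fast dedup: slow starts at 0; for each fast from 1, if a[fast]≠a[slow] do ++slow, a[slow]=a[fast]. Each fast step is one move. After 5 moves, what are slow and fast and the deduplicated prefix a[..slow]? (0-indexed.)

slow=4, fast=6, prefix=[1, 4, 6, 8, 9]

(s=0,f=1) a[fast]=4≠a[slow]=1 write a[1]=4 → slow++,fast++
(s=1,f=2) a[fast]=6≠a[slow]=4 write a[2]=6 → slow++,fast++
(s=2,f=3) a[fast]=6=a[slow] dup → fast++
(s=2,f=4) a[fast]=8≠a[slow]=6 write a[3]=8 → slow++,fast++
(s=3,f=5) a[fast]=9≠a[slow]=8 write a[4]=9 → slow++,fast++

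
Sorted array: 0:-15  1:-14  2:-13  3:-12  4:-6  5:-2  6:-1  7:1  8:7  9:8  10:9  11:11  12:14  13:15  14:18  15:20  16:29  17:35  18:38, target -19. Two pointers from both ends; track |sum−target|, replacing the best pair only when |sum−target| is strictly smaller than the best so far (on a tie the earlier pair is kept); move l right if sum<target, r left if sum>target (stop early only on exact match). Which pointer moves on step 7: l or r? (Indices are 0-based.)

r

l=0 r=18: -15+38=23 d=42 *, r--
l=0 r=17: -15+35=20 d=39 *, r--
l=0 r=16: -15+29=14 d=33 *, r--
l=0 r=15: -15+20=5 d=24 *, r--
l=0 r=14: -15+18=3 d=22 *, r--
l=0 r=13: -15+15=0 d=19 *, r--
l=0 r=12: -15+14=-1 d=18 *, r--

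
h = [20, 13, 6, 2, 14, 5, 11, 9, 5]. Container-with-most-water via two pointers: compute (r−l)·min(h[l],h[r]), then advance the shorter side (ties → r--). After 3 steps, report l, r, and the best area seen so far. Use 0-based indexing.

l=0, r=5, best area=66

[0,8] min(20,5)*8=40 best=40 * → r--
[0,7] min(20,9)*7=63 best=63 * → r--
[0,6] min(20,11)*6=66 best=66 * → r--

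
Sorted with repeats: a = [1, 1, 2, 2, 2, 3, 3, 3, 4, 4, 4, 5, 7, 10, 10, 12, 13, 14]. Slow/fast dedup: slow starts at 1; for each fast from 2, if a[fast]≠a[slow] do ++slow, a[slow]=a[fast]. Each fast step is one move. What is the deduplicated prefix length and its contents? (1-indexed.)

length 10; prefix = [1, 2, 3, 4, 5, 7, 10, 12, 13, 14]

slow=1 fast=2: a[fast]=1=a[slow] dup, fast++
slow=1 fast=3: a[fast]=2≠a[slow]=1 write a[2]=2, slow++,fast++
slow=2 fast=4: a[fast]=2=a[slow] dup, fast++
slow=2 fast=5: a[fast]=2=a[slow] dup, fast++
slow=2 fast=6: a[fast]=3≠a[slow]=2 write a[3]=3, slow++,fast++
slow=3 fast=7: a[fast]=3=a[slow] dup, fast++
slow=3 fast=8: a[fast]=3=a[slow] dup, fast++
slow=3 fast=9: a[fast]=4≠a[slow]=3 write a[4]=4, slow++,fast++
slow=4 fast=10: a[fast]=4=a[slow] dup, fast++
slow=4 fast=11: a[fast]=4=a[slow] dup, fast++
slow=4 fast=12: a[fast]=5≠a[slow]=4 write a[5]=5, slow++,fast++
slow=5 fast=13: a[fast]=7≠a[slow]=5 write a[6]=7, slow++,fast++
slow=6 fast=14: a[fast]=10≠a[slow]=7 write a[7]=10, slow++,fast++
slow=7 fast=15: a[fast]=10=a[slow] dup, fast++
slow=7 fast=16: a[fast]=12≠a[slow]=10 write a[8]=12, slow++,fast++
slow=8 fast=17: a[fast]=13≠a[slow]=12 write a[9]=13, slow++,fast++
slow=9 fast=18: a[fast]=14≠a[slow]=13 write a[10]=14, slow++,fast++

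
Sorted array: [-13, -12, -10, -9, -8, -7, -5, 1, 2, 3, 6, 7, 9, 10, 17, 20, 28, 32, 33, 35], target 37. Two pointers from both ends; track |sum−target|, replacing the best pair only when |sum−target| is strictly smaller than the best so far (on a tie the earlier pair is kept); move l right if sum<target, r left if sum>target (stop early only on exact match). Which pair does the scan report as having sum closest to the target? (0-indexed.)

[0,19] -13+35=22 d=15 * → l++
[1,19] -12+35=23 d=14 * → l++
[2,19] -10+35=25 d=12 * → l++
[3,19] -9+35=26 d=11 * → l++
[4,19] -8+35=27 d=10 * → l++
[5,19] -7+35=28 d=9 * → l++
[6,19] -5+35=30 d=7 * → l++
[7,19] 1+35=36 d=1 * → l++
[8,19] 2+35=37 d=0 * → stop

pair (2, 35) with sum 37 (|Δ|=0)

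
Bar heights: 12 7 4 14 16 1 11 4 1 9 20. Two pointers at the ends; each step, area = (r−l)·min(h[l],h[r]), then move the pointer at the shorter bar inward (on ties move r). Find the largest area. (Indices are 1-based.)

[1,11] min(12,20)*10=120 best=120 * → l++
[2,11] min(7,20)*9=63 best=120 → l++
[3,11] min(4,20)*8=32 best=120 → l++
[4,11] min(14,20)*7=98 best=120 → l++
[5,11] min(16,20)*6=96 best=120 → l++
[6,11] min(1,20)*5=5 best=120 → l++
[7,11] min(11,20)*4=44 best=120 → l++
[8,11] min(4,20)*3=12 best=120 → l++
[9,11] min(1,20)*2=2 best=120 → l++
[10,11] min(9,20)*1=9 best=120 → l++

max area = 120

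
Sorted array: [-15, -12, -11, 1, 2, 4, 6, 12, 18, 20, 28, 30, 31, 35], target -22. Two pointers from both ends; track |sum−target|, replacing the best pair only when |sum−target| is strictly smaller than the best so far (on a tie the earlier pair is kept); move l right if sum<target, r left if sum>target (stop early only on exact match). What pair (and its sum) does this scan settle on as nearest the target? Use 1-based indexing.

pair (-12, -11) with sum -23 (|Δ|=1)

l=1 r=14: -15+35=20 d=42 *, r--
l=1 r=13: -15+31=16 d=38 *, r--
l=1 r=12: -15+30=15 d=37 *, r--
l=1 r=11: -15+28=13 d=35 *, r--
l=1 r=10: -15+20=5 d=27 *, r--
l=1 r=9: -15+18=3 d=25 *, r--
l=1 r=8: -15+12=-3 d=19 *, r--
l=1 r=7: -15+6=-9 d=13 *, r--
l=1 r=6: -15+4=-11 d=11 *, r--
l=1 r=5: -15+2=-13 d=9 *, r--
l=1 r=4: -15+1=-14 d=8 *, r--
l=1 r=3: -15+-11=-26 d=4 *, l++
l=2 r=3: -12+-11=-23 d=1 *, l++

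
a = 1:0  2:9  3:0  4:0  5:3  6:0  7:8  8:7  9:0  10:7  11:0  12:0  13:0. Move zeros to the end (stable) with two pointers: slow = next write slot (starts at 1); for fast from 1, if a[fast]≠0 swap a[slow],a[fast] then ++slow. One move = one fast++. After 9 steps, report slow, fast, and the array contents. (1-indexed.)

slow=1 fast=1: a[fast]=0, fast++
slow=1 fast=2: a[fast]=9≠0 swap→a[1]=9, slow++,fast++
slow=2 fast=3: a[fast]=0, fast++
slow=2 fast=4: a[fast]=0, fast++
slow=2 fast=5: a[fast]=3≠0 swap→a[2]=3, slow++,fast++
slow=3 fast=6: a[fast]=0, fast++
slow=3 fast=7: a[fast]=8≠0 swap→a[3]=8, slow++,fast++
slow=4 fast=8: a[fast]=7≠0 swap→a[4]=7, slow++,fast++
slow=5 fast=9: a[fast]=0, fast++

slow=5, fast=10, a=[9, 3, 8, 7, 0, 0, 0, 0, 0, 7, 0, 0, 0]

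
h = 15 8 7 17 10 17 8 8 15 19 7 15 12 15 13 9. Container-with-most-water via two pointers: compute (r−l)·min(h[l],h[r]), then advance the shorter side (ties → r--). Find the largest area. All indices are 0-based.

l=0 r=15: min(15,9)*15=135 best=135 *, r--
l=0 r=14: min(15,13)*14=182 best=182 *, r--
l=0 r=13: min(15,15)*13=195 best=195 *, r--
l=0 r=12: min(15,12)*12=144 best=195, r--
l=0 r=11: min(15,15)*11=165 best=195, r--
l=0 r=10: min(15,7)*10=70 best=195, r--
l=0 r=9: min(15,19)*9=135 best=195, l++
l=1 r=9: min(8,19)*8=64 best=195, l++
l=2 r=9: min(7,19)*7=49 best=195, l++
l=3 r=9: min(17,19)*6=102 best=195, l++
l=4 r=9: min(10,19)*5=50 best=195, l++
l=5 r=9: min(17,19)*4=68 best=195, l++
l=6 r=9: min(8,19)*3=24 best=195, l++
l=7 r=9: min(8,19)*2=16 best=195, l++
l=8 r=9: min(15,19)*1=15 best=195, l++

max area = 195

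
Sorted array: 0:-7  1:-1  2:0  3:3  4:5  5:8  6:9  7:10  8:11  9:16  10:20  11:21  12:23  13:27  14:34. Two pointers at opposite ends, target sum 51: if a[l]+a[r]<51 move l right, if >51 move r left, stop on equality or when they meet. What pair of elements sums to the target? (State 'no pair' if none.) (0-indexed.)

no pair

l=0 r=14: -7+34=27 <51, l++
l=1 r=14: -1+34=33 <51, l++
l=2 r=14: 0+34=34 <51, l++
l=3 r=14: 3+34=37 <51, l++
l=4 r=14: 5+34=39 <51, l++
l=5 r=14: 8+34=42 <51, l++
l=6 r=14: 9+34=43 <51, l++
l=7 r=14: 10+34=44 <51, l++
l=8 r=14: 11+34=45 <51, l++
l=9 r=14: 16+34=50 <51, l++
l=10 r=14: 20+34=54 >51, r--
l=10 r=13: 20+27=47 <51, l++
l=11 r=13: 21+27=48 <51, l++
l=12 r=13: 23+27=50 <51, l++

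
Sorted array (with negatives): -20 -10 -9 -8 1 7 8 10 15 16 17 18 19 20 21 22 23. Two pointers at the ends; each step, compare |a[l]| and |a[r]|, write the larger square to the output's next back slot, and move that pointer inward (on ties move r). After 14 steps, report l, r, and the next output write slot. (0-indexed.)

l=3, r=5, next write slot=2

[0,16] |-20|<=|23| out[16]=529 → r--
[0,15] |-20|<=|22| out[15]=484 → r--
[0,14] |-20|<=|21| out[14]=441 → r--
[0,13] |-20|<=|20| out[13]=400 → r--
[0,12] |-20|>|19| out[12]=400 → l++
[1,12] |-10|<=|19| out[11]=361 → r--
[1,11] |-10|<=|18| out[10]=324 → r--
[1,10] |-10|<=|17| out[9]=289 → r--
[1,9] |-10|<=|16| out[8]=256 → r--
[1,8] |-10|<=|15| out[7]=225 → r--
[1,7] |-10|<=|10| out[6]=100 → r--
[1,6] |-10|>|8| out[5]=100 → l++
[2,6] |-9|>|8| out[4]=81 → l++
[3,6] |-8|<=|8| out[3]=64 → r--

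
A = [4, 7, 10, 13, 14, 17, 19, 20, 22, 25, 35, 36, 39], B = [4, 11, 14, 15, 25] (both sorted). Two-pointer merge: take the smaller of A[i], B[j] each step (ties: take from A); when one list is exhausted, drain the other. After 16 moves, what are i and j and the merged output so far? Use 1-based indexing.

i=12, j=6, merged so far=[4, 4, 7, 10, 11, 13, 14, 14, 15, 17, 19, 20, 22, 25, 25, 35]

i=1 j=1: A[i]=4<=B[j]=4 take 4, i++
i=2 j=1: A[i]=7>B[j]=4 take 4, j++
i=2 j=2: A[i]=7<=B[j]=11 take 7, i++
i=3 j=2: A[i]=10<=B[j]=11 take 10, i++
i=4 j=2: A[i]=13>B[j]=11 take 11, j++
i=4 j=3: A[i]=13<=B[j]=14 take 13, i++
i=5 j=3: A[i]=14<=B[j]=14 take 14, i++
i=6 j=3: A[i]=17>B[j]=14 take 14, j++
i=6 j=4: A[i]=17>B[j]=15 take 15, j++
i=6 j=5: A[i]=17<=B[j]=25 take 17, i++
i=7 j=5: A[i]=19<=B[j]=25 take 19, i++
i=8 j=5: A[i]=20<=B[j]=25 take 20, i++
i=9 j=5: A[i]=22<=B[j]=25 take 22, i++
i=10 j=5: A[i]=25<=B[j]=25 take 25, i++
i=11 j=5: A[i]=35>B[j]=25 take 25, j++
i=11 j=6: B done, take A[i]=35, i++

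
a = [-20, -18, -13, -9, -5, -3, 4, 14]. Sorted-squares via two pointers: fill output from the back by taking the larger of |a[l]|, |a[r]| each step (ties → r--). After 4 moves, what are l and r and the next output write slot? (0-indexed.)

[0,7] |-20|>|14| out[7]=400 → l++
[1,7] |-18|>|14| out[6]=324 → l++
[2,7] |-13|<=|14| out[5]=196 → r--
[2,6] |-13|>|4| out[4]=169 → l++

l=3, r=6, next write slot=3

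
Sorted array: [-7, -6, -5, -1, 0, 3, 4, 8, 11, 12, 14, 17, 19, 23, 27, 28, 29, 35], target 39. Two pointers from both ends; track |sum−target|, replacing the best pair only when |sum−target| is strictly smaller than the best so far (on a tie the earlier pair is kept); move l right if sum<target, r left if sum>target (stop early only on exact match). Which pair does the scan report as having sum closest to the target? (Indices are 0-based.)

pair (4, 35) with sum 39 (|Δ|=0)

[0,17] -7+35=28 d=11 * → l++
[1,17] -6+35=29 d=10 * → l++
[2,17] -5+35=30 d=9 * → l++
[3,17] -1+35=34 d=5 * → l++
[4,17] 0+35=35 d=4 * → l++
[5,17] 3+35=38 d=1 * → l++
[6,17] 4+35=39 d=0 * → stop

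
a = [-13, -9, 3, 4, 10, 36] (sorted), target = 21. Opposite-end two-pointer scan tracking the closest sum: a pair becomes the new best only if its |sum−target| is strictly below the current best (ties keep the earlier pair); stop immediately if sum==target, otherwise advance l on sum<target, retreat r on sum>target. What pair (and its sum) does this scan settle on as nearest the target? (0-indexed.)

pair (-13, 36) with sum 23 (|Δ|=2)

l=0 r=5: -13+36=23 d=2 *, r--
l=0 r=4: -13+10=-3 d=24, l++
l=1 r=4: -9+10=1 d=20, l++
l=2 r=4: 3+10=13 d=8, l++
l=3 r=4: 4+10=14 d=7, l++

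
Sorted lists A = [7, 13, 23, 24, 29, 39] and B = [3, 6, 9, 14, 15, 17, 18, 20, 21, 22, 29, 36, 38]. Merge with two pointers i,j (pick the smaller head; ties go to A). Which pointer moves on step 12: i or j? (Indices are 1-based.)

[i=1,j=1] A[i]=7>B[j]=3 take 3 → j++
[i=1,j=2] A[i]=7>B[j]=6 take 6 → j++
[i=1,j=3] A[i]=7<=B[j]=9 take 7 → i++
[i=2,j=3] A[i]=13>B[j]=9 take 9 → j++
[i=2,j=4] A[i]=13<=B[j]=14 take 13 → i++
[i=3,j=4] A[i]=23>B[j]=14 take 14 → j++
[i=3,j=5] A[i]=23>B[j]=15 take 15 → j++
[i=3,j=6] A[i]=23>B[j]=17 take 17 → j++
[i=3,j=7] A[i]=23>B[j]=18 take 18 → j++
[i=3,j=8] A[i]=23>B[j]=20 take 20 → j++
[i=3,j=9] A[i]=23>B[j]=21 take 21 → j++
[i=3,j=10] A[i]=23>B[j]=22 take 22 → j++

j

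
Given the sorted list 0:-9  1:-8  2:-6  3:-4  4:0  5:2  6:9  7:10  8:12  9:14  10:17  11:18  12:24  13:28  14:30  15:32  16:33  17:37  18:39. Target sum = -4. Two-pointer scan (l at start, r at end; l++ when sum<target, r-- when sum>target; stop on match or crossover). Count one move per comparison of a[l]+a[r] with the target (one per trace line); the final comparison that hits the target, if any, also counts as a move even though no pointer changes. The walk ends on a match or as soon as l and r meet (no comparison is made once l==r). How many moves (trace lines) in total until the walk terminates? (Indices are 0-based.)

l=0 r=18: -9+39=30 >-4, r--
l=0 r=17: -9+37=28 >-4, r--
l=0 r=16: -9+33=24 >-4, r--
l=0 r=15: -9+32=23 >-4, r--
l=0 r=14: -9+30=21 >-4, r--
l=0 r=13: -9+28=19 >-4, r--
l=0 r=12: -9+24=15 >-4, r--
l=0 r=11: -9+18=9 >-4, r--
l=0 r=10: -9+17=8 >-4, r--
l=0 r=9: -9+14=5 >-4, r--
l=0 r=8: -9+12=3 >-4, r--
l=0 r=7: -9+10=1 >-4, r--
l=0 r=6: -9+9=0 >-4, r--
l=0 r=5: -9+2=-7 <-4, l++
l=1 r=5: -8+2=-6 <-4, l++
l=2 r=5: -6+2=-4, found

16 moves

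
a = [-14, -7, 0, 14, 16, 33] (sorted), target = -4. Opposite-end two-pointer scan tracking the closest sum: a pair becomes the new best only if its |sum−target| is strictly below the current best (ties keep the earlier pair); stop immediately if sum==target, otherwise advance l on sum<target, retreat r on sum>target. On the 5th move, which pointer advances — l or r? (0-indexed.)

l=0 r=5: -14+33=19 d=23 *, r--
l=0 r=4: -14+16=2 d=6 *, r--
l=0 r=3: -14+14=0 d=4 *, r--
l=0 r=2: -14+0=-14 d=10, l++
l=1 r=2: -7+0=-7 d=3 *, l++

l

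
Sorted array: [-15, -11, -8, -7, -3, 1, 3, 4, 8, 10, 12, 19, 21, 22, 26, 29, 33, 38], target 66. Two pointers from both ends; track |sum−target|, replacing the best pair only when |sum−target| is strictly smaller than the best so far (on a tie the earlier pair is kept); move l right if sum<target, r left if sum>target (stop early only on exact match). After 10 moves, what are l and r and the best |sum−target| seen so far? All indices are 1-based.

l=11, r=18, best |Δ|=18

l=1 r=18: -15+38=23 d=43 *, l++
l=2 r=18: -11+38=27 d=39 *, l++
l=3 r=18: -8+38=30 d=36 *, l++
l=4 r=18: -7+38=31 d=35 *, l++
l=5 r=18: -3+38=35 d=31 *, l++
l=6 r=18: 1+38=39 d=27 *, l++
l=7 r=18: 3+38=41 d=25 *, l++
l=8 r=18: 4+38=42 d=24 *, l++
l=9 r=18: 8+38=46 d=20 *, l++
l=10 r=18: 10+38=48 d=18 *, l++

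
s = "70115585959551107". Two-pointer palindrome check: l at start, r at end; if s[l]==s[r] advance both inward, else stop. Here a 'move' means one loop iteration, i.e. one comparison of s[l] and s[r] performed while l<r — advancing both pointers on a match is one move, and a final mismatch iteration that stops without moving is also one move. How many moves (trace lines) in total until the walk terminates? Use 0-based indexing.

7 moves

l=0 r=16: '7'=='7', l++,r--
l=1 r=15: '0'=='0', l++,r--
l=2 r=14: '1'=='1', l++,r--
l=3 r=13: '1'=='1', l++,r--
l=4 r=12: '5'=='5', l++,r--
l=5 r=11: '5'=='5', l++,r--
l=6 r=10: '8'!='9', stop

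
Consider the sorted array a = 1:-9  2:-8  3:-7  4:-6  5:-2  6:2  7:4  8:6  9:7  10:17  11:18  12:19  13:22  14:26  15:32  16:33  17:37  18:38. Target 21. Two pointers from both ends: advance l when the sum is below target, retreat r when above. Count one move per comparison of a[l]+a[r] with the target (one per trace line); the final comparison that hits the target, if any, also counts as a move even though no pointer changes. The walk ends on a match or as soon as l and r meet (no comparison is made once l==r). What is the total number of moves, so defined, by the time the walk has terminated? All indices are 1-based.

12 moves

l=1 r=18: -9+38=29 >21, r--
l=1 r=17: -9+37=28 >21, r--
l=1 r=16: -9+33=24 >21, r--
l=1 r=15: -9+32=23 >21, r--
l=1 r=14: -9+26=17 <21, l++
l=2 r=14: -8+26=18 <21, l++
l=3 r=14: -7+26=19 <21, l++
l=4 r=14: -6+26=20 <21, l++
l=5 r=14: -2+26=24 >21, r--
l=5 r=13: -2+22=20 <21, l++
l=6 r=13: 2+22=24 >21, r--
l=6 r=12: 2+19=21, found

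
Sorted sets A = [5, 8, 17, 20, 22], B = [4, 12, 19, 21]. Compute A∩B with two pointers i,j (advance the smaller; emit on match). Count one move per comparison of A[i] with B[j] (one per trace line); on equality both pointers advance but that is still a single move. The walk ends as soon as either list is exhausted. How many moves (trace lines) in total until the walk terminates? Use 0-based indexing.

[i=0,j=0] 5>4 → j++
[i=0,j=1] 5<12 → i++
[i=1,j=1] 8<12 → i++
[i=2,j=1] 17>12 → j++
[i=2,j=2] 17<19 → i++
[i=3,j=2] 20>19 → j++
[i=3,j=3] 20<21 → i++
[i=4,j=3] 22>21 → j++

8 moves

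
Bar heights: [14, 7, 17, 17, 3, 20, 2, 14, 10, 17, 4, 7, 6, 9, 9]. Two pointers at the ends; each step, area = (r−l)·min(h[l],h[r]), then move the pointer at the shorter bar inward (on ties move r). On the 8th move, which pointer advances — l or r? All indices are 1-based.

[1,15] min(14,9)*14=126 best=126 * → r--
[1,14] min(14,9)*13=117 best=126 → r--
[1,13] min(14,6)*12=72 best=126 → r--
[1,12] min(14,7)*11=77 best=126 → r--
[1,11] min(14,4)*10=40 best=126 → r--
[1,10] min(14,17)*9=126 best=126 → l++
[2,10] min(7,17)*8=56 best=126 → l++
[3,10] min(17,17)*7=119 best=126 → r--

r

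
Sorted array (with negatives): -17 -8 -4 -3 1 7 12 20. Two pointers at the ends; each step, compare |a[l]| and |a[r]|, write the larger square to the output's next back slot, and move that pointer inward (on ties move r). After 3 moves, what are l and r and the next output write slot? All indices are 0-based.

[0,7] |-17|<=|20| out[7]=400 → r--
[0,6] |-17|>|12| out[6]=289 → l++
[1,6] |-8|<=|12| out[5]=144 → r--

l=1, r=5, next write slot=4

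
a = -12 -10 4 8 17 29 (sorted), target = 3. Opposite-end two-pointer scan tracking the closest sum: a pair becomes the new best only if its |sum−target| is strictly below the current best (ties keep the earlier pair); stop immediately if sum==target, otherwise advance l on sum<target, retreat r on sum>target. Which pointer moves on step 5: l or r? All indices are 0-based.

r

l=0 r=5: -12+29=17 d=14 *, r--
l=0 r=4: -12+17=5 d=2 *, r--
l=0 r=3: -12+8=-4 d=7, l++
l=1 r=3: -10+8=-2 d=5, l++
l=2 r=3: 4+8=12 d=9, r--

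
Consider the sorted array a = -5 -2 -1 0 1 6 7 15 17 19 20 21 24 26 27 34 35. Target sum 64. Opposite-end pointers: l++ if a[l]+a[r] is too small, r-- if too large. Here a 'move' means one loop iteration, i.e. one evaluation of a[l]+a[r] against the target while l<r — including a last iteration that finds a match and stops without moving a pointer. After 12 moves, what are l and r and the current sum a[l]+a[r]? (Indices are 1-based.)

l=13, r=17, sum=59

[1,17] -5+35=30 <64 → l++
[2,17] -2+35=33 <64 → l++
[3,17] -1+35=34 <64 → l++
[4,17] 0+35=35 <64 → l++
[5,17] 1+35=36 <64 → l++
[6,17] 6+35=41 <64 → l++
[7,17] 7+35=42 <64 → l++
[8,17] 15+35=50 <64 → l++
[9,17] 17+35=52 <64 → l++
[10,17] 19+35=54 <64 → l++
[11,17] 20+35=55 <64 → l++
[12,17] 21+35=56 <64 → l++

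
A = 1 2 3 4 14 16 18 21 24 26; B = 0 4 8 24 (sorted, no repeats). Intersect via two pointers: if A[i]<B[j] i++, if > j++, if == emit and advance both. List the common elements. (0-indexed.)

intersection = [4, 24]

[i=0,j=0] 1>0 → j++
[i=0,j=1] 1<4 → i++
[i=1,j=1] 2<4 → i++
[i=2,j=1] 3<4 → i++
[i=3,j=1] 4==4 emit → i++,j++
[i=4,j=2] 14>8 → j++
[i=4,j=3] 14<24 → i++
[i=5,j=3] 16<24 → i++
[i=6,j=3] 18<24 → i++
[i=7,j=3] 21<24 → i++
[i=8,j=3] 24==24 emit → i++,j++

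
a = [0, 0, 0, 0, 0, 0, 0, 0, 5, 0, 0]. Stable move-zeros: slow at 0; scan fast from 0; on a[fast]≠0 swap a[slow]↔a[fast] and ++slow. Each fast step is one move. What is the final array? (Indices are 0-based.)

(s=0,f=0) a[fast]=0 → fast++
(s=0,f=1) a[fast]=0 → fast++
(s=0,f=2) a[fast]=0 → fast++
(s=0,f=3) a[fast]=0 → fast++
(s=0,f=4) a[fast]=0 → fast++
(s=0,f=5) a[fast]=0 → fast++
(s=0,f=6) a[fast]=0 → fast++
(s=0,f=7) a[fast]=0 → fast++
(s=0,f=8) a[fast]=5≠0 swap→a[0]=5 → slow++,fast++
(s=1,f=9) a[fast]=0 → fast++
(s=1,f=10) a[fast]=0 → fast++

[5, 0, 0, 0, 0, 0, 0, 0, 0, 0, 0]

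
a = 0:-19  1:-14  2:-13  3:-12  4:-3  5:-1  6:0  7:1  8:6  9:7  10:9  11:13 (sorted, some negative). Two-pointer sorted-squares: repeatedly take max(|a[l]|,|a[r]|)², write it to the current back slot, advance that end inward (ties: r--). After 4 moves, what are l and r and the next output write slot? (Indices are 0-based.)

l=0 r=11: |-19|>|13| out[11]=361, l++
l=1 r=11: |-14|>|13| out[10]=196, l++
l=2 r=11: |-13|<=|13| out[9]=169, r--
l=2 r=10: |-13|>|9| out[8]=169, l++

l=3, r=10, next write slot=7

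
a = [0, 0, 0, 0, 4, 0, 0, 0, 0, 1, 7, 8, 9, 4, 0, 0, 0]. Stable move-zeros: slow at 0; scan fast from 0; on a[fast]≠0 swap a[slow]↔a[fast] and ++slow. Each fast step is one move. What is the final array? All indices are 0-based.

[4, 1, 7, 8, 9, 4, 0, 0, 0, 0, 0, 0, 0, 0, 0, 0, 0]

slow=0 fast=0: a[fast]=0, fast++
slow=0 fast=1: a[fast]=0, fast++
slow=0 fast=2: a[fast]=0, fast++
slow=0 fast=3: a[fast]=0, fast++
slow=0 fast=4: a[fast]=4≠0 swap→a[0]=4, slow++,fast++
slow=1 fast=5: a[fast]=0, fast++
slow=1 fast=6: a[fast]=0, fast++
slow=1 fast=7: a[fast]=0, fast++
slow=1 fast=8: a[fast]=0, fast++
slow=1 fast=9: a[fast]=1≠0 swap→a[1]=1, slow++,fast++
slow=2 fast=10: a[fast]=7≠0 swap→a[2]=7, slow++,fast++
slow=3 fast=11: a[fast]=8≠0 swap→a[3]=8, slow++,fast++
slow=4 fast=12: a[fast]=9≠0 swap→a[4]=9, slow++,fast++
slow=5 fast=13: a[fast]=4≠0 swap→a[5]=4, slow++,fast++
slow=6 fast=14: a[fast]=0, fast++
slow=6 fast=15: a[fast]=0, fast++
slow=6 fast=16: a[fast]=0, fast++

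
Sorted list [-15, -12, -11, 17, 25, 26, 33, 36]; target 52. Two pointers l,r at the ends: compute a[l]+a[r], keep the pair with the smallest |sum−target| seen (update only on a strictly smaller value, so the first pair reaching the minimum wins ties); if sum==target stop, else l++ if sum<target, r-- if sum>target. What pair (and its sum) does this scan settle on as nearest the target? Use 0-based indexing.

pair (17, 36) with sum 53 (|Δ|=1)

[0,7] -15+36=21 d=31 * → l++
[1,7] -12+36=24 d=28 * → l++
[2,7] -11+36=25 d=27 * → l++
[3,7] 17+36=53 d=1 * → r--
[3,6] 17+33=50 d=2 → l++
[4,6] 25+33=58 d=6 → r--
[4,5] 25+26=51 d=1 → l++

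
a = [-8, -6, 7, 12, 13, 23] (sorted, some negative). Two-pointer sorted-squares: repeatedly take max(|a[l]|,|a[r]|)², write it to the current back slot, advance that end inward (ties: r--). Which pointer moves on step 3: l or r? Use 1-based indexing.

l=1 r=6: |-8|<=|23| out[6]=529, r--
l=1 r=5: |-8|<=|13| out[5]=169, r--
l=1 r=4: |-8|<=|12| out[4]=144, r--

r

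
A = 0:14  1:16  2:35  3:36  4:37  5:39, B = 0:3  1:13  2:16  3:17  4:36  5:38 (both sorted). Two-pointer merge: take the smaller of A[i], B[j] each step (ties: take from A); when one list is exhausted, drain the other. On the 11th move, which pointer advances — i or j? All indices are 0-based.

j

[i=0,j=0] A[i]=14>B[j]=3 take 3 → j++
[i=0,j=1] A[i]=14>B[j]=13 take 13 → j++
[i=0,j=2] A[i]=14<=B[j]=16 take 14 → i++
[i=1,j=2] A[i]=16<=B[j]=16 take 16 → i++
[i=2,j=2] A[i]=35>B[j]=16 take 16 → j++
[i=2,j=3] A[i]=35>B[j]=17 take 17 → j++
[i=2,j=4] A[i]=35<=B[j]=36 take 35 → i++
[i=3,j=4] A[i]=36<=B[j]=36 take 36 → i++
[i=4,j=4] A[i]=37>B[j]=36 take 36 → j++
[i=4,j=5] A[i]=37<=B[j]=38 take 37 → i++
[i=5,j=5] A[i]=39>B[j]=38 take 38 → j++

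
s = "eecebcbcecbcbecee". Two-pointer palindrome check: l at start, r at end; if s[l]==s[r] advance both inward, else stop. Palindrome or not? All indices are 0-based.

palindrome

[0,16] 'e'=='e' → l++,r--
[1,15] 'e'=='e' → l++,r--
[2,14] 'c'=='c' → l++,r--
[3,13] 'e'=='e' → l++,r--
[4,12] 'b'=='b' → l++,r--
[5,11] 'c'=='c' → l++,r--
[6,10] 'b'=='b' → l++,r--
[7,9] 'c'=='c' → l++,r--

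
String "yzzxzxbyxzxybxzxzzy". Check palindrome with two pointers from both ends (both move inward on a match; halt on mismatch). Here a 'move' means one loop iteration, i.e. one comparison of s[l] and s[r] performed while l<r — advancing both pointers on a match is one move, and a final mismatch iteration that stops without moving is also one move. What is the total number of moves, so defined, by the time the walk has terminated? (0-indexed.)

[0,18] 'y'=='y' → l++,r--
[1,17] 'z'=='z' → l++,r--
[2,16] 'z'=='z' → l++,r--
[3,15] 'x'=='x' → l++,r--
[4,14] 'z'=='z' → l++,r--
[5,13] 'x'=='x' → l++,r--
[6,12] 'b'=='b' → l++,r--
[7,11] 'y'=='y' → l++,r--
[8,10] 'x'=='x' → l++,r--

9 moves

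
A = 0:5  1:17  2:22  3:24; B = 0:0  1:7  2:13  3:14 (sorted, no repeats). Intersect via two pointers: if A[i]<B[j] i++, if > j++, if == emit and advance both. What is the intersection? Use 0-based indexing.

i=0 j=0: 5>0, j++
i=0 j=1: 5<7, i++
i=1 j=1: 17>7, j++
i=1 j=2: 17>13, j++
i=1 j=3: 17>14, j++

intersection = []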